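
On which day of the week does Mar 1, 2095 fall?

Tuesday

January 1, 2095 is a Saturday.
March 1 is day 60 of the year, i.e. 59 days after Jan 1.
59 mod 7 = 3, so advance 3 weekdays from Saturday: Tuesday.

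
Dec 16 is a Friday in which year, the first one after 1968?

From one year to the next, a fixed date's weekday advances by 1, or by 2 when a Feb 29 lies between the two dates.
1968: December 16 is Monday.
1969: Tuesday (+1)
1970: Wednesday (+1)
1971: Thursday (+1)
1972: Saturday (+2)
1973: Sunday (+1)
1974: Monday (+1)
1975: Tuesday (+1)
1976: Thursday (+2)
1977: Friday (+1)
Dec 16 falls on a Friday in 1977.

1977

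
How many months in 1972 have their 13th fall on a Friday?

1

Check the 13th of each month of 1972: Jan 13: Thu, Feb 13: Sun, Mar 13: Mon, Apr 13: Thu, May 13: Sat, Jun 13: Tue, Jul 13: Thu, Aug 13: Sun, Sep 13: Wed, Oct 13: Fri, Nov 13: Mon, Dec 13: Wed.
Friday occurs in October — 1 month.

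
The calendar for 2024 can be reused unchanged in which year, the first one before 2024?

Two years share a calendar iff Jan 1 falls on the same weekday and both are leap or both are common. 2024: Jan 1 is Monday, leap year.
2023: Jan 1 Sunday, common
2022: Jan 1 Saturday, common
2021: Jan 1 Friday, common
2020: Jan 1 Wednesday, leap
2019: Jan 1 Tuesday, common
2018: Jan 1 Monday, common
2017: Jan 1 Sunday, common
2016: Jan 1 Friday, leap
2015: Jan 1 Thursday, common
2014: Jan 1 Wednesday, common
2013: Jan 1 Tuesday, common
2012: Jan 1 Sunday, leap
2011: Jan 1 Saturday, common
2010: Jan 1 Friday, common
2009: Jan 1 Thursday, common
2008: Jan 1 Tuesday, leap
2007: Jan 1 Monday, common
2006: Jan 1 Sunday, common
2005: Jan 1 Saturday, common
2004: Jan 1 Thursday, leap
2003: Jan 1 Wednesday, common
2002: Jan 1 Tuesday, common
2001: Jan 1 Monday, common
2000: Jan 1 Saturday, leap
1999: Jan 1 Friday, common
1998: Jan 1 Thursday, common
1997: Jan 1 Wednesday, common
1996: Jan 1 Monday, leap
1996 matches on both conditions.

1996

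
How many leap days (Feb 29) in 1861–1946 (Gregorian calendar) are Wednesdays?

2

Leap years in 1861–1946: 20 of them.
Feb 29 weekday advances by 5 (mod 7) from one leap year to the next four years later (or differs when a century non-leap intervenes).
Leap-day weekdays: 1864:Mon 1868:Sat 1872:Thu 1876:Tue 1880:Sun 1884:Fri 1888:Wed✓ 1892:Mon 1896:Sat 1904:Mon 1908:Sat 1912:Thu 1916:Tue 1920:Sun 1924:Fri 1928:Wed✓ 1932:Mon 1936:Sat 1940:Thu 1944:Tue
Wednesday: 1888, 1928 → 2.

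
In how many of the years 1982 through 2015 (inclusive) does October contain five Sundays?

14

October has 31 days; it has five Sundays when Sunday falls among the first (month-length − 28) days — i.e. when October 1 is one of Sunday/Saturday/Friday.
October 1 by year: 1982:Fri✓ 1983:Sat✓ 1984:Mon 1985:Tue 1986:Wed 1987:Thu 1988:Sat✓ 1989:Sun✓ 1990:Mon 1991:Tue 1992:Thu 1993:Fri✓ 1994:Sat✓ 1995:Sun✓ 1996:Tue …(4 more)… 2001:Mon 2002:Tue 2003:Wed 2004:Fri✓ 2005:Sat✓ 2006:Sun✓ 2007:Mon 2008:Wed 2009:Thu 2010:Fri✓ 2011:Sat✓ 2012:Mon 2013:Tue 2014:Wed 2015:Thu
Years with five Sundays: 1982, 1983, 1988, 1989, 1993, 1994, 1995, 1999, 2000, 2004, 2005, 2006, 2010, 2011 → 14.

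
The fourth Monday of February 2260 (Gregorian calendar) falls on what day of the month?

27

February 1, 2260 is a Wednesday, so the first Monday is the 6th.
The fourth Monday is 6 + 21 = 27.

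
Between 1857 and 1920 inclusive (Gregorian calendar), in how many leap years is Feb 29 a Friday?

1

Leap years in 1857–1920: 15 of them.
Feb 29 weekday advances by 5 (mod 7) from one leap year to the next four years later (or differs when a century non-leap intervenes).
Leap-day weekdays: 1860:Wed 1864:Mon 1868:Sat 1872:Thu 1876:Tue 1880:Sun 1884:Fri✓ 1888:Wed 1892:Mon 1896:Sat 1904:Mon 1908:Sat 1912:Thu 1916:Tue 1920:Sun
Friday: 1884 → 1.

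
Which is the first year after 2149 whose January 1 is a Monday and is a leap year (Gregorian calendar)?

2176

Jan 1 advances by 2 weekdays after a leap year and by 1 after a common year.
2149: Jan 1 is Wednesday.
2150: Thursday
2151: Friday
2152: Saturday (leap)
2153: Monday
2154: Tuesday
2155: Wednesday
2156: Thursday (leap)
2157: Saturday
2158: Sunday
2159: Monday
2160: Tuesday (leap)
2161: Thursday
2162: Friday
2163: Saturday
2164: Sunday (leap)
2165: Tuesday
2166: Wednesday
2167: Thursday
2168: Friday (leap)
2169: Sunday
2170: Monday
2171: Tuesday
2172: Wednesday (leap)
2173: Friday
2174: Saturday
2175: Sunday
2176: Monday (leap)
2176 begins on a Monday and is a leap year.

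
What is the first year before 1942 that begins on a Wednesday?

Jan 1 advances by 2 weekdays after a leap year and by 1 after a common year.
1942: Jan 1 is Thursday.
1941: Wednesday
1941 begins on a Wednesday

1941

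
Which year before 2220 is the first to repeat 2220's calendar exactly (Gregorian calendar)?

Two years share a calendar iff Jan 1 falls on the same weekday and both are leap or both are common. 2220: Jan 1 is Saturday, leap year.
2219: Jan 1 Friday, common
2218: Jan 1 Thursday, common
2217: Jan 1 Wednesday, common
2216: Jan 1 Monday, leap
2215: Jan 1 Sunday, common
2214: Jan 1 Saturday, common
2213: Jan 1 Friday, common
2212: Jan 1 Wednesday, leap
2211: Jan 1 Tuesday, common
2210: Jan 1 Monday, common
2209: Jan 1 Sunday, common
2208: Jan 1 Friday, leap
2207: Jan 1 Thursday, common
2206: Jan 1 Wednesday, common
2205: Jan 1 Tuesday, common
2204: Jan 1 Sunday, leap
2203: Jan 1 Saturday, common
2202: Jan 1 Friday, common
2201: Jan 1 Thursday, common
2200: Jan 1 Wednesday, common
2199: Jan 1 Tuesday, common
2198: Jan 1 Monday, common
2197: Jan 1 Sunday, common
2196: Jan 1 Friday, leap
2195: Jan 1 Thursday, common
2194: Jan 1 Wednesday, common
2193: Jan 1 Tuesday, common
2192: Jan 1 Sunday, leap
2191: Jan 1 Saturday, common
2190: Jan 1 Friday, common
2189: Jan 1 Thursday, common
2188: Jan 1 Tuesday, leap
2187: Jan 1 Monday, common
2186: Jan 1 Sunday, common
2185: Jan 1 Saturday, common
2184: Jan 1 Thursday, leap
2183: Jan 1 Wednesday, common
2182: Jan 1 Tuesday, common
2181: Jan 1 Monday, common
2180: Jan 1 Saturday, leap
2180 matches on both conditions.

2180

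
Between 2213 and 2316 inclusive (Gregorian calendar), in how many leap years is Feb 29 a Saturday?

Leap years in 2213–2316: 25 of them.
Feb 29 weekday advances by 5 (mod 7) from one leap year to the next four years later (or differs when a century non-leap intervenes).
Leap-day weekdays: 2216:Thu 2220:Tue 2224:Sun 2228:Fri 2232:Wed 2236:Mon 2240:Sat✓ 2244:Thu 2248:Tue 2252:Sun 2256:Fri 2260:Wed 2264:Mon 2268:Sat✓ 2272:Thu 2276:Tue 2280:Sun 2284:Fri 2288:Wed 2292:Mon 2296:Sat✓ 2304:Mon 2308:Sat✓ 2312:Thu 2316:Tue
Saturday: 2240, 2268, 2296, 2308 → 4.

4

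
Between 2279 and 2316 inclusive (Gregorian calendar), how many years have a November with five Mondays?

November has 30 days; it has five Mondays when Monday falls among the first (month-length − 28) days — i.e. when November 1 is one of Monday/Sunday.
November 1 by year: 2279:Sat 2280:Mon✓ 2281:Tue 2282:Wed 2283:Thu 2284:Sat 2285:Sun✓ 2286:Mon✓ 2287:Tue 2288:Thu 2289:Fri 2290:Sat 2291:Sun✓ 2292:Tue 2293:Wed …(8 more)… 2302:Sat 2303:Sun✓ 2304:Tue 2305:Wed 2306:Thu 2307:Fri 2308:Sun✓ 2309:Mon✓ 2310:Tue 2311:Wed 2312:Fri 2313:Sat 2314:Sun✓ 2315:Mon✓ 2316:Wed
Years with five Mondays: 2280, 2285, 2286, 2291, 2296, 2297, 2303, 2308, 2309, 2314, 2315 → 11.

11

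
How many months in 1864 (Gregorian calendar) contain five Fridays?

5

A month of length L has five Fridays iff its first Friday is on day ≤ L−28 (so day 1–3 in a 31-day month, 1–2 in a 30-day month, day 1 in a leap February).
Checking each month of 1864: Jan starts Fri (31d) ✓; Feb starts Mon (29d); Mar starts Tue (31d); Apr starts Fri (30d) ✓; May starts Sun (31d); Jun starts Wed (30d); Jul starts Fri (31d) ✓; Aug starts Mon (31d); Sep starts Thu (30d) ✓; Oct starts Sat (31d); Nov starts Tue (30d); Dec starts Thu (31d) ✓.
Five-Friday months: January, April, July, September, December → 5.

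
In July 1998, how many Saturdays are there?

July 1998 has 31 days and begins on Wednesday.
The first Saturday is July 4.
Saturdays fall on 4, 11, 18, 25 — that's 4.

4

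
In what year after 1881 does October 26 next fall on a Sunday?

1884

From one year to the next, a fixed date's weekday advances by 1, or by 2 when a Feb 29 lies between the two dates.
1881: October 26 is Wednesday.
1882: Thursday (+1)
1883: Friday (+1)
1884: Sunday (+2)
October 26 falls on a Sunday in 1884.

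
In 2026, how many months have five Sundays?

A month of length L has five Sundays iff its first Sunday is on day ≤ L−28 (so day 1–3 in a 31-day month, 1–2 in a 30-day month, day 1 in a leap February).
Checking each month of 2026: Jan starts Thu (31d); Feb starts Sun (28d); Mar starts Sun (31d) ✓; Apr starts Wed (30d); May starts Fri (31d) ✓; Jun starts Mon (30d); Jul starts Wed (31d); Aug starts Sat (31d) ✓; Sep starts Tue (30d); Oct starts Thu (31d); Nov starts Sun (30d) ✓; Dec starts Tue (31d).
Five-Sunday months: March, May, August, November → 4.

4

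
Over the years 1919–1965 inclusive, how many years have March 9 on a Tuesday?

7

Track March 9's weekday year by year (advancing +1, or +2 across a Feb 29):
  1919: Sun  1920: Tue (+2) ✓  1921: Wed (+1)  1922: Thu (+1)  1923: Fri (+1)
  1924: Sun (+2)  1925: Mon (+1)  1926: Tue (+1) ✓  1927: Wed (+1)  1928: Fri (+2)
  1929: Sat (+1)  1930: Sun (+1)  1931: Mon (+1)  1932: Wed (+2)  … (19 more years) …
  1952: Sun (+2)  1953: Mon (+1)  1954: Tue (+1) ✓  1955: Wed (+1)  1956: Fri (+2)
  1957: Sat (+1)  1958: Sun (+1)  1959: Mon (+1)  1960: Wed (+2)  1961: Thu (+1)
  1962: Fri (+1)  1963: Sat (+1)  1964: Mon (+2)  1965: Tue (+1) ✓
Tuesday years: 1920, 1926, 1937, 1943, 1948, 1954, 1965 — 7 in total.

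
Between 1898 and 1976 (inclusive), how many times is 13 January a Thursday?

11

Track 13 January's weekday year by year (advancing +1, or +2 across a Feb 29):
  1898: Thu ✓  1899: Fri (+1)  1900: Sat (+1)  1901: Sun (+1)  1902: Mon (+1)
  1903: Tue (+1)  1904: Wed (+1)  1905: Fri (+2)  1906: Sat (+1)  1907: Sun (+1)
  1908: Mon (+1)  1909: Wed (+2)  1910: Thu (+1) ✓  1911: Fri (+1)  … (51 more years) …
  1963: Sun (+1)  1964: Mon (+1)  1965: Wed (+2)  1966: Thu (+1) ✓  1967: Fri (+1)
  1968: Sat (+1)  1969: Mon (+2)  1970: Tue (+1)  1971: Wed (+1)  1972: Thu (+1) ✓
  1973: Sat (+2)  1974: Sun (+1)  1975: Mon (+1)  1976: Tue (+1)
Thursday years: 1898, 1910, 1916, 1921, 1927, 1938, 1944, 1949, 1955, 1966, 1972 — 11 in total.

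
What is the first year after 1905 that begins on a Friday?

Jan 1 advances by 2 weekdays after a leap year and by 1 after a common year.
1905: Jan 1 is Sunday.
1906: Monday
1907: Tuesday
1908: Wednesday (leap)
1909: Friday
1909 begins on a Friday

1909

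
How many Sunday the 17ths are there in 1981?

1

Check the 17th of each month of 1981: Jan 17: Sat, Feb 17: Tue, Mar 17: Tue, Apr 17: Fri, May 17: Sun, Jun 17: Wed, Jul 17: Fri, Aug 17: Mon, Sep 17: Thu, Oct 17: Sat, Nov 17: Tue, Dec 17: Thu.
Sunday occurs in May — 1 month.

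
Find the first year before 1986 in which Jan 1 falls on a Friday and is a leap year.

Jan 1 advances by 2 weekdays after a leap year and by 1 after a common year.
1986: Jan 1 is Wednesday.
1985: Tuesday
1984: Sunday (leap)
1983: Saturday
1982: Friday
1981: Thursday
1980: Tuesday (leap)
1979: Monday
1978: Sunday
1977: Saturday
1976: Thursday (leap)
1975: Wednesday
1974: Tuesday
1973: Monday
1972: Saturday (leap)
1971: Friday
1970: Thursday
1969: Wednesday
1968: Monday (leap)
1967: Sunday
1966: Saturday
1965: Friday
1964: Wednesday (leap)
1963: Tuesday
1962: Monday
1961: Sunday
1960: Friday (leap)
1960 begins on a Friday and is a leap year.

1960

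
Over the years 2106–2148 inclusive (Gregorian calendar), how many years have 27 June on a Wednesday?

6

Track 27 June's weekday year by year (advancing +1, or +2 across a Feb 29):
  2106: Sun  2107: Mon (+1)  2108: Wed (+2) ✓  2109: Thu (+1)  2110: Fri (+1)
  2111: Sat (+1)  2112: Mon (+2)  2113: Tue (+1)  2114: Wed (+1) ✓  2115: Thu (+1)
  2116: Sat (+2)  2117: Sun (+1)  2118: Mon (+1)  2119: Tue (+1)  … (15 more years) …
  2135: Mon (+1)  2136: Wed (+2) ✓  2137: Thu (+1)  2138: Fri (+1)  2139: Sat (+1)
  2140: Mon (+2)  2141: Tue (+1)  2142: Wed (+1) ✓  2143: Thu (+1)  2144: Sat (+2)
  2145: Sun (+1)  2146: Mon (+1)  2147: Tue (+1)  2148: Thu (+2)
Wednesday years: 2108, 2114, 2125, 2131, 2136, 2142 — 6 in total.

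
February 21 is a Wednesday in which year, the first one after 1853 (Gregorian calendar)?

1855

From one year to the next, a fixed date's weekday advances by 1, or by 2 when a Feb 29 lies between the two dates.
1853: February 21 is Monday.
1854: Tuesday (+1)
1855: Wednesday (+1)
February 21 falls on a Wednesday in 1855.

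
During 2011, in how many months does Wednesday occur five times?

4

A month of length L has five Wednesdays iff its first Wednesday is on day ≤ L−28 (so day 1–3 in a 31-day month, 1–2 in a 30-day month, day 1 in a leap February).
Checking each month of 2011: Jan starts Sat (31d); Feb starts Tue (28d); Mar starts Tue (31d) ✓; Apr starts Fri (30d); May starts Sun (31d); Jun starts Wed (30d) ✓; Jul starts Fri (31d); Aug starts Mon (31d) ✓; Sep starts Thu (30d); Oct starts Sat (31d); Nov starts Tue (30d) ✓; Dec starts Thu (31d).
Five-Wednesday months: March, June, August, November → 4.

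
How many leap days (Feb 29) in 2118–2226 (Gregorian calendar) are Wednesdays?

Leap years in 2118–2226: 26 of them.
Feb 29 weekday advances by 5 (mod 7) from one leap year to the next four years later (or differs when a century non-leap intervenes).
Leap-day weekdays: 2120:Thu 2124:Tue 2128:Sun 2132:Fri 2136:Wed✓ 2140:Mon 2144:Sat 2148:Thu 2152:Tue 2156:Sun 2160:Fri 2164:Wed✓ 2168:Mon 2172:Sat 2176:Thu 2180:Tue 2184:Sun 2188:Fri 2192:Wed✓ 2196:Mon 2204:Wed✓ 2208:Mon 2212:Sat 2216:Thu 2220:Tue 2224:Sun
Wednesday: 2136, 2164, 2192, 2204 → 4.

4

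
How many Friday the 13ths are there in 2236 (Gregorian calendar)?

Check the 13th of each month of 2236: Jan 13: Wed, Feb 13: Sat, Mar 13: Sun, Apr 13: Wed, May 13: Fri, Jun 13: Mon, Jul 13: Wed, Aug 13: Sat, Sep 13: Tue, Oct 13: Thu, Nov 13: Sun, Dec 13: Tue.
Friday occurs in May — 1 month.

1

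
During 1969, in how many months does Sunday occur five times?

A month of length L has five Sundays iff its first Sunday is on day ≤ L−28 (so day 1–3 in a 31-day month, 1–2 in a 30-day month, day 1 in a leap February).
Checking each month of 1969: Jan starts Wed (31d); Feb starts Sat (28d); Mar starts Sat (31d) ✓; Apr starts Tue (30d); May starts Thu (31d); Jun starts Sun (30d) ✓; Jul starts Tue (31d); Aug starts Fri (31d) ✓; Sep starts Mon (30d); Oct starts Wed (31d); Nov starts Sat (30d) ✓; Dec starts Mon (31d).
Five-Sunday months: March, June, August, November → 4.

4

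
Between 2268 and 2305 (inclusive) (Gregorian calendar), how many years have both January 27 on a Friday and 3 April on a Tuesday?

Check each year's weekday for January 27 and 3 April:
  2268: Mon/Fri  2269: Wed/Sat  2270: Thu/Sun  2271: Fri/Mon  2272: Sat/Wed  2273: Mon/Thu  2274: Tue/Fri  2275: Wed/Sat  2276: Thu/Mon  2277: Sat/Tue  2278: Sun/Wed  2279: Mon/Thu  2280: Tue/Sat  2281: Thu/Sun  …(10 more)…  2292: Wed/Sun  2293: Fri/Mon  2294: Sat/Tue  2295: Sun/Wed  2296: Mon/Fri  2297: Wed/Sat  2298: Thu/Sun  2299: Fri/Mon  2300: Sat/Tue  2301: Sun/Wed  2302: Mon/Thu  2303: Tue/Fri  2304: Wed/Sun  2305: Fri/Mon
Both conditions hold in: 2288 — 1.

1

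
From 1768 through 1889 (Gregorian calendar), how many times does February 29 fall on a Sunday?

Leap years in 1768–1889: 30 of them.
Feb 29 weekday advances by 5 (mod 7) from one leap year to the next four years later (or differs when a century non-leap intervenes).
Leap-day weekdays: 1768:Mon 1772:Sat 1776:Thu 1780:Tue 1784:Sun✓ 1788:Fri 1792:Wed 1796:Mon 1804:Wed 1808:Mon 1812:Sat 1816:Thu 1820:Tue …(4 more)… 1840:Sat 1844:Thu 1848:Tue 1852:Sun✓ 1856:Fri 1860:Wed 1864:Mon 1868:Sat 1872:Thu 1876:Tue 1880:Sun✓ 1884:Fri 1888:Wed
Sunday: 1784, 1824, 1852, 1880 → 4.

4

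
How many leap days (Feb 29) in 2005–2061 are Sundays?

Leap years in 2005–2061: 14 of them.
Feb 29 weekday advances by 5 (mod 7) from one leap year to the next four years later (or differs when a century non-leap intervenes).
Leap-day weekdays: 2008:Fri 2012:Wed 2016:Mon 2020:Sat 2024:Thu 2028:Tue 2032:Sun✓ 2036:Fri 2040:Wed 2044:Mon 2048:Sat 2052:Thu 2056:Tue 2060:Sun✓
Sunday: 2032, 2060 → 2.

2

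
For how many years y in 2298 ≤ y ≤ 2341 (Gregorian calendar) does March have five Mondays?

March has 31 days; it has five Mondays when Monday falls among the first (month-length − 28) days — i.e. when March 1 is one of Monday/Sunday/Saturday.
March 1 by year: 2298:Tue 2299:Wed 2300:Thu 2301:Fri 2302:Sat✓ 2303:Sun✓ 2304:Tue 2305:Wed 2306:Thu 2307:Fri 2308:Sun✓ 2309:Mon✓ 2310:Tue 2311:Wed 2312:Fri …(14 more)… 2327:Tue 2328:Thu 2329:Fri 2330:Sat✓ 2331:Sun✓ 2332:Tue 2333:Wed 2334:Thu 2335:Fri 2336:Sun✓ 2337:Mon✓ 2338:Tue 2339:Wed 2340:Fri 2341:Sat✓
Years with five Mondays: 2302, 2303, 2308, 2309, 2313, 2314, 2315, 2319, 2320, 2324, 2325, 2326, 2330, 2331, 2336, 2337, 2341 → 17.

17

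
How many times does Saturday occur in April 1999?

4

April 1999 has 30 days and begins on Thursday.
The first Saturday is April 3.
Saturdays fall on 3, 10, 17, 24 — that's 4.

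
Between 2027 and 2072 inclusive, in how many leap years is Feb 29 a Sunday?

2

Leap years in 2027–2072: 12 of them.
Feb 29 weekday advances by 5 (mod 7) from one leap year to the next four years later (or differs when a century non-leap intervenes).
Leap-day weekdays: 2028:Tue 2032:Sun✓ 2036:Fri 2040:Wed 2044:Mon 2048:Sat 2052:Thu 2056:Tue 2060:Sun✓ 2064:Fri 2068:Wed 2072:Mon
Sunday: 2032, 2060 → 2.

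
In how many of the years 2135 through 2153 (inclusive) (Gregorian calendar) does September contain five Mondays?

5

September has 30 days; it has five Mondays when Monday falls among the first (month-length − 28) days — i.e. when September 1 is one of Monday/Sunday.
September 1 by year: 2135:Thu 2136:Sat 2137:Sun✓ 2138:Mon✓ 2139:Tue 2140:Thu 2141:Fri 2142:Sat 2143:Sun✓ 2144:Tue 2145:Wed 2146:Thu 2147:Fri 2148:Sun✓ 2149:Mon✓ 2150:Tue 2151:Wed 2152:Fri 2153:Sat
Years with five Mondays: 2137, 2138, 2143, 2148, 2149 → 5.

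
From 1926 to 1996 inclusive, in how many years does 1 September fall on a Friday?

Track 1 September's weekday year by year (advancing +1, or +2 across a Feb 29):
  1926: Wed  1927: Thu (+1)  1928: Sat (+2)  1929: Sun (+1)  1930: Mon (+1)
  1931: Tue (+1)  1932: Thu (+2)  1933: Fri (+1) ✓  1934: Sat (+1)  1935: Sun (+1)
  1936: Tue (+2)  1937: Wed (+1)  1938: Thu (+1)  1939: Fri (+1) ✓  … (43 more years) …
  1983: Thu (+1)  1984: Sat (+2)  1985: Sun (+1)  1986: Mon (+1)  1987: Tue (+1)
  1988: Thu (+2)  1989: Fri (+1) ✓  1990: Sat (+1)  1991: Sun (+1)  1992: Tue (+2)
  1993: Wed (+1)  1994: Thu (+1)  1995: Fri (+1) ✓  1996: Sun (+2)
Friday years: 1933, 1939, 1944, 1950, 1961, 1967, 1972, 1978, 1989, 1995 — 10 in total.

10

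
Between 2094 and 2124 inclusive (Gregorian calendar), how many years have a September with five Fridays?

9

September has 30 days; it has five Fridays when Friday falls among the first (month-length − 28) days — i.e. when September 1 is one of Friday/Thursday.
September 1 by year: 2094:Wed 2095:Thu✓ 2096:Sat 2097:Sun 2098:Mon 2099:Tue 2100:Wed 2101:Thu✓ 2102:Fri✓ 2103:Sat 2104:Mon 2105:Tue 2106:Wed 2107:Thu✓ 2108:Sat 2109:Sun 2110:Mon 2111:Tue 2112:Thu✓ 2113:Fri✓ 2114:Sat 2115:Sun 2116:Tue 2117:Wed 2118:Thu✓ 2119:Fri✓ 2120:Sun 2121:Mon 2122:Tue 2123:Wed 2124:Fri✓
Years with five Fridays: 2095, 2101, 2102, 2107, 2112, 2113, 2118, 2119, 2124 → 9.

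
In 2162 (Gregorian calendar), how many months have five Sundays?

4

A month of length L has five Sundays iff its first Sunday is on day ≤ L−28 (so day 1–3 in a 31-day month, 1–2 in a 30-day month, day 1 in a leap February).
Checking each month of 2162: Jan starts Fri (31d) ✓; Feb starts Mon (28d); Mar starts Mon (31d); Apr starts Thu (30d); May starts Sat (31d) ✓; Jun starts Tue (30d); Jul starts Thu (31d); Aug starts Sun (31d) ✓; Sep starts Wed (30d); Oct starts Fri (31d) ✓; Nov starts Mon (30d); Dec starts Wed (31d).
Five-Sunday months: January, May, August, October → 4.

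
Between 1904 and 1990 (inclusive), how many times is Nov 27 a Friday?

Track Nov 27's weekday year by year (advancing +1, or +2 across a Feb 29):
  1904: Sun  1905: Mon (+1)  1906: Tue (+1)  1907: Wed (+1)  1908: Fri (+2) ✓
  1909: Sat (+1)  1910: Sun (+1)  1911: Mon (+1)  1912: Wed (+2)  1913: Thu (+1)
  1914: Fri (+1) ✓  1915: Sat (+1)  1916: Mon (+2)  1917: Tue (+1)  … (59 more years) …
  1977: Sun (+1)  1978: Mon (+1)  1979: Tue (+1)  1980: Thu (+2)  1981: Fri (+1) ✓
  1982: Sat (+1)  1983: Sun (+1)  1984: Tue (+2)  1985: Wed (+1)  1986: Thu (+1)
  1987: Fri (+1) ✓  1988: Sun (+2)  1989: Mon (+1)  1990: Tue (+1)
Friday years: 1908, 1914, 1925, 1931, 1936, 1942, 1953, 1959, 1964, 1970, 1981, 1987 — 12 in total.

12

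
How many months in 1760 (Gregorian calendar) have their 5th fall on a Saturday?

3

Check the 5th of each month of 1760: Jan 5: Sat, Feb 5: Tue, Mar 5: Wed, Apr 5: Sat, May 5: Mon, Jun 5: Thu, Jul 5: Sat, Aug 5: Tue, Sep 5: Fri, Oct 5: Sun, Nov 5: Wed, Dec 5: Fri.
Saturday occurs in January, April, July — 3 months.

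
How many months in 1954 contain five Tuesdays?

4

A month of length L has five Tuesdays iff its first Tuesday is on day ≤ L−28 (so day 1–3 in a 31-day month, 1–2 in a 30-day month, day 1 in a leap February).
Checking each month of 1954: Jan starts Fri (31d); Feb starts Mon (28d); Mar starts Mon (31d) ✓; Apr starts Thu (30d); May starts Sat (31d); Jun starts Tue (30d) ✓; Jul starts Thu (31d); Aug starts Sun (31d) ✓; Sep starts Wed (30d); Oct starts Fri (31d); Nov starts Mon (30d) ✓; Dec starts Wed (31d).
Five-Tuesday months: March, June, August, November → 4.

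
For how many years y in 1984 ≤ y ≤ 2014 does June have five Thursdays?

8

June has 30 days; it has five Thursdays when Thursday falls among the first (month-length − 28) days — i.e. when June 1 is one of Thursday/Wednesday.
June 1 by year: 1984:Fri 1985:Sat 1986:Sun 1987:Mon 1988:Wed✓ 1989:Thu✓ 1990:Fri 1991:Sat 1992:Mon 1993:Tue 1994:Wed✓ 1995:Thu✓ 1996:Sat 1997:Sun 1998:Mon 1999:Tue 2000:Thu✓ 2001:Fri 2002:Sat 2003:Sun 2004:Tue 2005:Wed✓ 2006:Thu✓ 2007:Fri 2008:Sun 2009:Mon 2010:Tue 2011:Wed✓ 2012:Fri 2013:Sat 2014:Sun
Years with five Thursdays: 1988, 1989, 1994, 1995, 2000, 2005, 2006, 2011 → 8.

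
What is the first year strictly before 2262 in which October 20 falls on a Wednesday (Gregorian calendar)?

2258

From one year to the next, a fixed date's weekday advances by 1, or by 2 when a Feb 29 lies between the two dates.
2262: October 20 is Monday.
2261: Sunday (−1)
2260: Saturday (−1)
2259: Thursday (−2)
2258: Wednesday (−1)
October 20 falls on a Wednesday in 2258.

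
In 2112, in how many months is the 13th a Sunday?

Check the 13th of each month of 2112: Jan 13: Wed, Feb 13: Sat, Mar 13: Sun, Apr 13: Wed, May 13: Fri, Jun 13: Mon, Jul 13: Wed, Aug 13: Sat, Sep 13: Tue, Oct 13: Thu, Nov 13: Sun, Dec 13: Tue.
Sunday occurs in March, November — 2 months.

2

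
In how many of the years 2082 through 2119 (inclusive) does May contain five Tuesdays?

May has 31 days; it has five Tuesdays when Tuesday falls among the first (month-length − 28) days — i.e. when May 1 is one of Tuesday/Monday/Sunday.
May 1 by year: 2082:Fri 2083:Sat 2084:Mon✓ 2085:Tue✓ 2086:Wed 2087:Thu 2088:Sat 2089:Sun✓ 2090:Mon✓ 2091:Tue✓ 2092:Thu 2093:Fri 2094:Sat 2095:Sun✓ 2096:Tue✓ …(8 more)… 2105:Fri 2106:Sat 2107:Sun✓ 2108:Tue✓ 2109:Wed 2110:Thu 2111:Fri 2112:Sun✓ 2113:Mon✓ 2114:Tue✓ 2115:Wed 2116:Fri 2117:Sat 2118:Sun✓ 2119:Mon✓
Years with five Tuesdays: 2084, 2085, 2089, 2090, 2091, 2095, 2096, 2101, 2102, 2103, 2107, 2108, 2112, 2113, 2114, 2118, 2119 → 17.

17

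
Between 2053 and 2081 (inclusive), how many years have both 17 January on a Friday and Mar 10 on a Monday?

4

Check each year's weekday for 17 January and Mar 10:
  2053: Fri/Mon ✓  2054: Sat/Tue  2055: Sun/Wed  2056: Mon/Fri  2057: Wed/Sat  2058: Thu/Sun  2059: Fri/Mon ✓  2060: Sat/Wed  2061: Mon/Thu  2062: Tue/Fri  2063: Wed/Sat  2064: Thu/Mon  2065: Sat/Tue  2066: Sun/Wed  2067: Mon/Thu  2068: Tue/Sat  2069: Thu/Sun  2070: Fri/Mon ✓  2071: Sat/Tue  2072: Sun/Thu  2073: Tue/Fri  2074: Wed/Sat  2075: Thu/Sun  2076: Fri/Tue  2077: Sun/Wed  2078: Mon/Thu  2079: Tue/Fri  2080: Wed/Sun  2081: Fri/Mon ✓
Both conditions hold in: 2053, 2059, 2070, 2081 — 4.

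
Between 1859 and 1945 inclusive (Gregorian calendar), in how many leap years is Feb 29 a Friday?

Leap years in 1859–1945: 21 of them.
Feb 29 weekday advances by 5 (mod 7) from one leap year to the next four years later (or differs when a century non-leap intervenes).
Leap-day weekdays: 1860:Wed 1864:Mon 1868:Sat 1872:Thu 1876:Tue 1880:Sun 1884:Fri✓ 1888:Wed 1892:Mon 1896:Sat 1904:Mon 1908:Sat 1912:Thu 1916:Tue 1920:Sun 1924:Fri✓ 1928:Wed 1932:Mon 1936:Sat 1940:Thu 1944:Tue
Friday: 1884, 1924 → 2.

2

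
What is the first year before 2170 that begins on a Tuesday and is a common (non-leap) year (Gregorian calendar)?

Jan 1 advances by 2 weekdays after a leap year and by 1 after a common year.
2170: Jan 1 is Monday.
2169: Sunday
2168: Friday (leap)
2167: Thursday
2166: Wednesday
2165: Tuesday
2165 begins on a Tuesday and is a common year.

2165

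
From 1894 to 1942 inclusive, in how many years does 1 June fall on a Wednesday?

Track 1 June's weekday year by year (advancing +1, or +2 across a Feb 29):
  1894: Fri  1895: Sat (+1)  1896: Mon (+2)  1897: Tue (+1)  1898: Wed (+1) ✓
  1899: Thu (+1)  1900: Fri (+1)  1901: Sat (+1)  1902: Sun (+1)  1903: Mon (+1)
  1904: Wed (+2) ✓  1905: Thu (+1)  1906: Fri (+1)  1907: Sat (+1)  … (21 more years) …
  1929: Sat (+1)  1930: Sun (+1)  1931: Mon (+1)  1932: Wed (+2) ✓  1933: Thu (+1)
  1934: Fri (+1)  1935: Sat (+1)  1936: Mon (+2)  1937: Tue (+1)  1938: Wed (+1) ✓
  1939: Thu (+1)  1940: Sat (+2)  1941: Sun (+1)  1942: Mon (+1)
Wednesday years: 1898, 1904, 1910, 1921, 1927, 1932, 1938 — 7 in total.

7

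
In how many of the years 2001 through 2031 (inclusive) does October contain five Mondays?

October has 31 days; it has five Mondays when Monday falls among the first (month-length − 28) days — i.e. when October 1 is one of Monday/Sunday/Saturday.
October 1 by year: 2001:Mon✓ 2002:Tue 2003:Wed 2004:Fri 2005:Sat✓ 2006:Sun✓ 2007:Mon✓ 2008:Wed 2009:Thu 2010:Fri 2011:Sat✓ 2012:Mon✓ 2013:Tue 2014:Wed 2015:Thu 2016:Sat✓ 2017:Sun✓ 2018:Mon✓ 2019:Tue 2020:Thu 2021:Fri 2022:Sat✓ 2023:Sun✓ 2024:Tue 2025:Wed 2026:Thu 2027:Fri 2028:Sun✓ 2029:Mon✓ 2030:Tue 2031:Wed
Years with five Mondays: 2001, 2005, 2006, 2007, 2011, 2012, 2016, 2017, 2018, 2022, 2023, 2028, 2029 → 13.

13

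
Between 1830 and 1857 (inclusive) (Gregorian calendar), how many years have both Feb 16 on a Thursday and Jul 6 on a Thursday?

3

Check each year's weekday for Feb 16 and Jul 6:
  1830: Tue/Tue  1831: Wed/Wed  1832: Thu/Fri  1833: Sat/Sat  1834: Sun/Sun  1835: Mon/Mon  1836: Tue/Wed  1837: Thu/Thu ✓  1838: Fri/Fri  1839: Sat/Sat  1840: Sun/Mon  1841: Tue/Tue  1842: Wed/Wed  1843: Thu/Thu ✓  1844: Fri/Sat  1845: Sun/Sun  1846: Mon/Mon  1847: Tue/Tue  1848: Wed/Thu  1849: Fri/Fri  1850: Sat/Sat  1851: Sun/Sun  1852: Mon/Tue  1853: Wed/Wed  1854: Thu/Thu ✓  1855: Fri/Fri  1856: Sat/Sun  1857: Mon/Mon
Both conditions hold in: 1837, 1843, 1854 — 3.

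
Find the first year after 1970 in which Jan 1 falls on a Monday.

1973

Jan 1 advances by 2 weekdays after a leap year and by 1 after a common year.
1970: Jan 1 is Thursday.
1971: Friday
1972: Saturday (leap)
1973: Monday
1973 begins on a Monday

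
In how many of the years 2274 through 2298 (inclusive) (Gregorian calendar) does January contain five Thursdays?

January has 31 days; it has five Thursdays when Thursday falls among the first (month-length − 28) days — i.e. when January 1 is one of Thursday/Wednesday/Tuesday.
January 1 by year: 2274:Thu✓ 2275:Fri 2276:Sat 2277:Mon 2278:Tue✓ 2279:Wed✓ 2280:Thu✓ 2281:Sat 2282:Sun 2283:Mon 2284:Tue✓ 2285:Thu✓ 2286:Fri 2287:Sat 2288:Sun 2289:Tue✓ 2290:Wed✓ 2291:Thu✓ 2292:Fri 2293:Sun 2294:Mon 2295:Tue✓ 2296:Wed✓ 2297:Fri 2298:Sat
Years with five Thursdays: 2274, 2278, 2279, 2280, 2284, 2285, 2289, 2290, 2291, 2295, 2296 → 11.

11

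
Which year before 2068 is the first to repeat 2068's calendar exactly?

Two years share a calendar iff Jan 1 falls on the same weekday and both are leap or both are common. 2068: Jan 1 is Sunday, leap year.
2067: Jan 1 Saturday, common
2066: Jan 1 Friday, common
2065: Jan 1 Thursday, common
2064: Jan 1 Tuesday, leap
2063: Jan 1 Monday, common
2062: Jan 1 Sunday, common
2061: Jan 1 Saturday, common
2060: Jan 1 Thursday, leap
2059: Jan 1 Wednesday, common
2058: Jan 1 Tuesday, common
2057: Jan 1 Monday, common
2056: Jan 1 Saturday, leap
2055: Jan 1 Friday, common
2054: Jan 1 Thursday, common
2053: Jan 1 Wednesday, common
2052: Jan 1 Monday, leap
2051: Jan 1 Sunday, common
2050: Jan 1 Saturday, common
2049: Jan 1 Friday, common
2048: Jan 1 Wednesday, leap
2047: Jan 1 Tuesday, common
2046: Jan 1 Monday, common
2045: Jan 1 Sunday, common
2044: Jan 1 Friday, leap
2043: Jan 1 Thursday, common
2042: Jan 1 Wednesday, common
2041: Jan 1 Tuesday, common
2040: Jan 1 Sunday, leap
2040 matches on both conditions.

2040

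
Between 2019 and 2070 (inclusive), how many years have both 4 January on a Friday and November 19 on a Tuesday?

Check each year's weekday for 4 January and November 19:
  2019: Fri/Tue ✓  2020: Sat/Thu  2021: Mon/Fri  2022: Tue/Sat  2023: Wed/Sun  2024: Thu/Tue  2025: Sat/Wed  2026: Sun/Thu  2027: Mon/Fri  2028: Tue/Sun  2029: Thu/Mon  2030: Fri/Tue ✓  2031: Sat/Wed  2032: Sun/Fri  …(24 more)…  2057: Thu/Mon  2058: Fri/Tue ✓  2059: Sat/Wed  2060: Sun/Fri  2061: Tue/Sat  2062: Wed/Sun  2063: Thu/Mon  2064: Fri/Wed  2065: Sun/Thu  2066: Mon/Fri  2067: Tue/Sat  2068: Wed/Mon  2069: Fri/Tue ✓  2070: Sat/Wed
Both conditions hold in: 2019, 2030, 2041, 2047, 2058, 2069 — 6.

6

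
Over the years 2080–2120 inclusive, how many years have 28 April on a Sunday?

Track 28 April's weekday year by year (advancing +1, or +2 across a Feb 29):
  2080: Sun ✓  2081: Mon (+1)  2082: Tue (+1)  2083: Wed (+1)  2084: Fri (+2)
  2085: Sat (+1)  2086: Sun (+1) ✓  2087: Mon (+1)  2088: Wed (+2)  2089: Thu (+1)
  2090: Fri (+1)  2091: Sat (+1)  2092: Mon (+2)  2093: Tue (+1)  … (13 more years) …
  2107: Thu (+1)  2108: Sat (+2)  2109: Sun (+1) ✓  2110: Mon (+1)  2111: Tue (+1)
  2112: Thu (+2)  2113: Fri (+1)  2114: Sat (+1)  2115: Sun (+1) ✓  2116: Tue (+2)
  2117: Wed (+1)  2118: Thu (+1)  2119: Fri (+1)  2120: Sun (+2) ✓
Sunday years: 2080, 2086, 2097, 2109, 2115, 2120 — 6 in total.

6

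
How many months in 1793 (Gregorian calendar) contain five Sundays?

A month of length L has five Sundays iff its first Sunday is on day ≤ L−28 (so day 1–3 in a 31-day month, 1–2 in a 30-day month, day 1 in a leap February).
Checking each month of 1793: Jan starts Tue (31d); Feb starts Fri (28d); Mar starts Fri (31d) ✓; Apr starts Mon (30d); May starts Wed (31d); Jun starts Sat (30d) ✓; Jul starts Mon (31d); Aug starts Thu (31d); Sep starts Sun (30d) ✓; Oct starts Tue (31d); Nov starts Fri (30d); Dec starts Sun (31d) ✓.
Five-Sunday months: March, June, September, December → 4.

4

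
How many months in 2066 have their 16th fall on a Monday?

1

Check the 16th of each month of 2066: Jan 16: Sat, Feb 16: Tue, Mar 16: Tue, Apr 16: Fri, May 16: Sun, Jun 16: Wed, Jul 16: Fri, Aug 16: Mon, Sep 16: Thu, Oct 16: Sat, Nov 16: Tue, Dec 16: Thu.
Monday occurs in August — 1 month.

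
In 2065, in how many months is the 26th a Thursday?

3

Check the 26th of each month of 2065: Jan 26: Mon, Feb 26: Thu, Mar 26: Thu, Apr 26: Sun, May 26: Tue, Jun 26: Fri, Jul 26: Sun, Aug 26: Wed, Sep 26: Sat, Oct 26: Mon, Nov 26: Thu, Dec 26: Sat.
Thursday occurs in February, March, November — 3 months.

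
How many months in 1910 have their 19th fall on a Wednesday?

2

Check the 19th of each month of 1910: Jan 19: Wed, Feb 19: Sat, Mar 19: Sat, Apr 19: Tue, May 19: Thu, Jun 19: Sun, Jul 19: Tue, Aug 19: Fri, Sep 19: Mon, Oct 19: Wed, Nov 19: Sat, Dec 19: Mon.
Wednesday occurs in January, October — 2 months.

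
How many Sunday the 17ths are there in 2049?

2

Check the 17th of each month of 2049: Jan 17: Sun, Feb 17: Wed, Mar 17: Wed, Apr 17: Sat, May 17: Mon, Jun 17: Thu, Jul 17: Sat, Aug 17: Tue, Sep 17: Fri, Oct 17: Sun, Nov 17: Wed, Dec 17: Fri.
Sunday occurs in January, October — 2 months.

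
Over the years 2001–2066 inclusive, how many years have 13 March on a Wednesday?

Track 13 March's weekday year by year (advancing +1, or +2 across a Feb 29):
  2001: Tue  2002: Wed (+1) ✓  2003: Thu (+1)  2004: Sat (+2)  2005: Sun (+1)
  2006: Mon (+1)  2007: Tue (+1)  2008: Thu (+2)  2009: Fri (+1)  2010: Sat (+1)
  2011: Sun (+1)  2012: Tue (+2)  2013: Wed (+1) ✓  2014: Thu (+1)  … (38 more years) …
  2053: Thu (+1)  2054: Fri (+1)  2055: Sat (+1)  2056: Mon (+2)  2057: Tue (+1)
  2058: Wed (+1) ✓  2059: Thu (+1)  2060: Sat (+2)  2061: Sun (+1)  2062: Mon (+1)
  2063: Tue (+1)  2064: Thu (+2)  2065: Fri (+1)  2066: Sat (+1)
Wednesday years: 2002, 2013, 2019, 2024, 2030, 2041, 2047, 2052, 2058 — 9 in total.

9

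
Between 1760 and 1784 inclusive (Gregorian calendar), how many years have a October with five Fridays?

October has 31 days; it has five Fridays when Friday falls among the first (month-length − 28) days — i.e. when October 1 is one of Friday/Thursday/Wednesday.
October 1 by year: 1760:Wed✓ 1761:Thu✓ 1762:Fri✓ 1763:Sat 1764:Mon 1765:Tue 1766:Wed✓ 1767:Thu✓ 1768:Sat 1769:Sun 1770:Mon 1771:Tue 1772:Thu✓ 1773:Fri✓ 1774:Sat 1775:Sun 1776:Tue 1777:Wed✓ 1778:Thu✓ 1779:Fri✓ 1780:Sun 1781:Mon 1782:Tue 1783:Wed✓ 1784:Fri✓
Years with five Fridays: 1760, 1761, 1762, 1766, 1767, 1772, 1773, 1777, 1778, 1779, 1783, 1784 → 12.

12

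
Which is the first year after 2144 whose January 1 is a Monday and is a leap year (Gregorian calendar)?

Jan 1 advances by 2 weekdays after a leap year and by 1 after a common year.
2144: Jan 1 is Wednesday (leap).
2145: Friday
2146: Saturday
2147: Sunday
2148: Monday (leap)
2148 begins on a Monday and is a leap year.

2148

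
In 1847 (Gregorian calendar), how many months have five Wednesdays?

4

A month of length L has five Wednesdays iff its first Wednesday is on day ≤ L−28 (so day 1–3 in a 31-day month, 1–2 in a 30-day month, day 1 in a leap February).
Checking each month of 1847: Jan starts Fri (31d); Feb starts Mon (28d); Mar starts Mon (31d) ✓; Apr starts Thu (30d); May starts Sat (31d); Jun starts Tue (30d) ✓; Jul starts Thu (31d); Aug starts Sun (31d); Sep starts Wed (30d) ✓; Oct starts Fri (31d); Nov starts Mon (30d); Dec starts Wed (31d) ✓.
Five-Wednesday months: March, June, September, December → 4.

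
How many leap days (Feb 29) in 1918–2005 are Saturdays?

3

Leap years in 1918–2005: 22 of them.
Feb 29 weekday advances by 5 (mod 7) from one leap year to the next four years later (or differs when a century non-leap intervenes).
Leap-day weekdays: 1920:Sun 1924:Fri 1928:Wed 1932:Mon 1936:Sat✓ 1940:Thu 1944:Tue 1948:Sun 1952:Fri 1956:Wed 1960:Mon 1964:Sat✓ 1968:Thu 1972:Tue 1976:Sun 1980:Fri 1984:Wed 1988:Mon 1992:Sat✓ 1996:Thu 2000:Tue 2004:Sun
Saturday: 1936, 1964, 1992 → 3.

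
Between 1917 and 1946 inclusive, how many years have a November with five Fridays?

November has 30 days; it has five Fridays when Friday falls among the first (month-length − 28) days — i.e. when November 1 is one of Friday/Thursday.
November 1 by year: 1917:Thu✓ 1918:Fri✓ 1919:Sat 1920:Mon 1921:Tue 1922:Wed 1923:Thu✓ 1924:Sat 1925:Sun 1926:Mon 1927:Tue 1928:Thu✓ 1929:Fri✓ 1930:Sat 1931:Sun 1932:Tue 1933:Wed 1934:Thu✓ 1935:Fri✓ 1936:Sun 1937:Mon 1938:Tue 1939:Wed 1940:Fri✓ 1941:Sat 1942:Sun 1943:Mon 1944:Wed 1945:Thu✓ 1946:Fri✓
Years with five Fridays: 1917, 1918, 1923, 1928, 1929, 1934, 1935, 1940, 1945, 1946 → 10.

10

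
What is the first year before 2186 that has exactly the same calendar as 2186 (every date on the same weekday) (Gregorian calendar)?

Two years share a calendar iff Jan 1 falls on the same weekday and both are leap or both are common. 2186: Jan 1 is Sunday, common year.
2185: Jan 1 Saturday, common
2184: Jan 1 Thursday, leap
2183: Jan 1 Wednesday, common
2182: Jan 1 Tuesday, common
2181: Jan 1 Monday, common
2180: Jan 1 Saturday, leap
2179: Jan 1 Friday, common
2178: Jan 1 Thursday, common
2177: Jan 1 Wednesday, common
2176: Jan 1 Monday, leap
2175: Jan 1 Sunday, common
2175 matches on both conditions.

2175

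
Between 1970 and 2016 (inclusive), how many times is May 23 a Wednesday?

Track May 23's weekday year by year (advancing +1, or +2 across a Feb 29):
  1970: Sat  1971: Sun (+1)  1972: Tue (+2)  1973: Wed (+1) ✓  1974: Thu (+1)
  1975: Fri (+1)  1976: Sun (+2)  1977: Mon (+1)  1978: Tue (+1)  1979: Wed (+1) ✓
  1980: Fri (+2)  1981: Sat (+1)  1982: Sun (+1)  1983: Mon (+1)  … (19 more years) …
  2003: Fri (+1)  2004: Sun (+2)  2005: Mon (+1)  2006: Tue (+1)  2007: Wed (+1) ✓
  2008: Fri (+2)  2009: Sat (+1)  2010: Sun (+1)  2011: Mon (+1)  2012: Wed (+2) ✓
  2013: Thu (+1)  2014: Fri (+1)  2015: Sat (+1)  2016: Mon (+2)
Wednesday years: 1973, 1979, 1984, 1990, 2001, 2007, 2012 — 7 in total.

7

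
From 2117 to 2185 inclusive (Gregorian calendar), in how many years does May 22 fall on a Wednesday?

10

Track May 22's weekday year by year (advancing +1, or +2 across a Feb 29):
  2117: Sat  2118: Sun (+1)  2119: Mon (+1)  2120: Wed (+2) ✓  2121: Thu (+1)
  2122: Fri (+1)  2123: Sat (+1)  2124: Mon (+2)  2125: Tue (+1)  2126: Wed (+1) ✓
  2127: Thu (+1)  2128: Sat (+2)  2129: Sun (+1)  2130: Mon (+1)  … (41 more years) …
  2172: Fri (+2)  2173: Sat (+1)  2174: Sun (+1)  2175: Mon (+1)  2176: Wed (+2) ✓
  2177: Thu (+1)  2178: Fri (+1)  2179: Sat (+1)  2180: Mon (+2)  2181: Tue (+1)
  2182: Wed (+1) ✓  2183: Thu (+1)  2184: Sat (+2)  2185: Sun (+1)
Wednesday years: 2120, 2126, 2137, 2143, 2148, 2154, 2165, 2171, 2176, 2182 — 10 in total.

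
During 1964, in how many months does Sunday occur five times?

A month of length L has five Sundays iff its first Sunday is on day ≤ L−28 (so day 1–3 in a 31-day month, 1–2 in a 30-day month, day 1 in a leap February).
Checking each month of 1964: Jan starts Wed (31d); Feb starts Sat (29d); Mar starts Sun (31d) ✓; Apr starts Wed (30d); May starts Fri (31d) ✓; Jun starts Mon (30d); Jul starts Wed (31d); Aug starts Sat (31d) ✓; Sep starts Tue (30d); Oct starts Thu (31d); Nov starts Sun (30d) ✓; Dec starts Tue (31d).
Five-Sunday months: March, May, August, November → 4.

4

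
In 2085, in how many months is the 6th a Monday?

Check the 6th of each month of 2085: Jan 6: Sat, Feb 6: Tue, Mar 6: Tue, Apr 6: Fri, May 6: Sun, Jun 6: Wed, Jul 6: Fri, Aug 6: Mon, Sep 6: Thu, Oct 6: Sat, Nov 6: Tue, Dec 6: Thu.
Monday occurs in August — 1 month.

1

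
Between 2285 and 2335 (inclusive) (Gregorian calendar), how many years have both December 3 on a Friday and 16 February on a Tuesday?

Check each year's weekday for December 3 and 16 February:
  2285: Thu/Mon  2286: Fri/Tue ✓  2287: Sat/Wed  2288: Mon/Thu  2289: Tue/Sat  2290: Wed/Sun  2291: Thu/Mon  2292: Sat/Tue  2293: Sun/Thu  2294: Mon/Fri  2295: Tue/Sat  2296: Thu/Sun  2297: Fri/Tue ✓  2298: Sat/Wed  …(23 more)…  2322: Sun/Thu  2323: Mon/Fri  2324: Wed/Sat  2325: Thu/Mon  2326: Fri/Tue ✓  2327: Sat/Wed  2328: Mon/Thu  2329: Tue/Sat  2330: Wed/Sun  2331: Thu/Mon  2332: Sat/Tue  2333: Sun/Thu  2334: Mon/Fri  2335: Tue/Sat
Both conditions hold in: 2286, 2297, 2309, 2315, 2326 — 5.

5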